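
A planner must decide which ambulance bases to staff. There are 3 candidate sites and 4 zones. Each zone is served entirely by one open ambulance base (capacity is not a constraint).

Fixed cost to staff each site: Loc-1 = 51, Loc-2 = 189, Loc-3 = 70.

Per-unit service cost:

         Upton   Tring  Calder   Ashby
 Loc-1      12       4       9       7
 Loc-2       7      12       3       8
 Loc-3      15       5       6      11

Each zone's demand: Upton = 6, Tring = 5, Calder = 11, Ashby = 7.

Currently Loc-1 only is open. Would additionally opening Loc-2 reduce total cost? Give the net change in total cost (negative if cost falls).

No — net change +93 (cost rises by 93).

Current service cost with {Loc-1}: 240.
Adding Loc-2: each zone re-picks its cheapest; new service cost 144, saving 96.
Extra fixed cost: 189. Net change = 189 − 96 = 93.
(Totals: 291 → 384.)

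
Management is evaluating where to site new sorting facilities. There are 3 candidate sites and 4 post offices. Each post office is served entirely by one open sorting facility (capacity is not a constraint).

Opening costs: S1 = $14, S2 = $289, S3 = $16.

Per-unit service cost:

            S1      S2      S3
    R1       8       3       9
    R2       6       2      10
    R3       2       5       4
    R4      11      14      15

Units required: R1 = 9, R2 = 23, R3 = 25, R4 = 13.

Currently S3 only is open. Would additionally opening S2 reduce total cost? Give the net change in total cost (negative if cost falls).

Current service cost with {S3}: 606.
Adding S2: each post office re-picks its cheapest; new service cost 355, saving 251.
Extra fixed cost: 289. Net change = 289 − 251 = 38.
(Totals: 622 → 660.)

No — net change +38 (cost rises by 38).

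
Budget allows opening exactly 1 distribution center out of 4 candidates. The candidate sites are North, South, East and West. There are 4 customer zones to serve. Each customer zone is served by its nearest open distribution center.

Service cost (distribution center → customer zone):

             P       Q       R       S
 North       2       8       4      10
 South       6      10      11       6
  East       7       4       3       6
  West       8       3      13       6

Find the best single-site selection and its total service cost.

With exactly 1 open, each customer zone uses its cheapest among the chosen.
{East}: P→East 7, Q→East 4, R→East 3, S→East 6. Service cost 20.
{North}: service cost 24
{West}: service cost 30
Among all 4 size-1 choices, {East} is lowest.

Choose East only; total service cost 20.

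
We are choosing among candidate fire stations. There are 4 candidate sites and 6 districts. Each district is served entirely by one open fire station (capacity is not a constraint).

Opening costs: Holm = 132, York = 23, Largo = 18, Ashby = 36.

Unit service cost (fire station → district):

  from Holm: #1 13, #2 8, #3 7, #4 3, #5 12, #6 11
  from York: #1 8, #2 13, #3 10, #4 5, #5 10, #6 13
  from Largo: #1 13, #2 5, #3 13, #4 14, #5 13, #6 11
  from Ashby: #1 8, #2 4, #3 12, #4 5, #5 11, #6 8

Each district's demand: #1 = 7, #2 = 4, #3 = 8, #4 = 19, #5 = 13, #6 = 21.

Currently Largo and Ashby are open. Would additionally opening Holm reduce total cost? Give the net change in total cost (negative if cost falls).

Current service cost with {Largo, Ashby}: 574.
Adding Holm: each district re-picks its cheapest; new service cost 496, saving 78.
Extra fixed cost: 132. Net change = 132 − 78 = 54.
(Totals: 628 → 682.)

No — net change +54 (cost rises by 54).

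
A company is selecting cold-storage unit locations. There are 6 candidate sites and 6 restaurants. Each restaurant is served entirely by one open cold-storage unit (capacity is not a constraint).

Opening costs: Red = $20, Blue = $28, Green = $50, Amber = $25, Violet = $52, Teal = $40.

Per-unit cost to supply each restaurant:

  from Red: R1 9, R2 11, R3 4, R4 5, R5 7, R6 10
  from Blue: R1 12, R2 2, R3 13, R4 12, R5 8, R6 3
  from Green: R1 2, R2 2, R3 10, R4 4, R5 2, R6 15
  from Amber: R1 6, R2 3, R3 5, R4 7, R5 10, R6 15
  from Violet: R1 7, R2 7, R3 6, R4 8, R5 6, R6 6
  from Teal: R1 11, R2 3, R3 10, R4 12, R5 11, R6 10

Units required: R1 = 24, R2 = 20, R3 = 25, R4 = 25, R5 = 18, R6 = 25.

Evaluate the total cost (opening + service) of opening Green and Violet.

Each restaurant is assigned to its cheapest site among the open ones.
{Green, Violet}: R1→Green 2·24=48, R2→Green 2·20=40, R3→Violet 6·25=150, R4→Green 4·25=100, R5→Green 2·18=36, R6→Violet 6·25=150. Service 524; fixed 102; total 626.

Total cost: 626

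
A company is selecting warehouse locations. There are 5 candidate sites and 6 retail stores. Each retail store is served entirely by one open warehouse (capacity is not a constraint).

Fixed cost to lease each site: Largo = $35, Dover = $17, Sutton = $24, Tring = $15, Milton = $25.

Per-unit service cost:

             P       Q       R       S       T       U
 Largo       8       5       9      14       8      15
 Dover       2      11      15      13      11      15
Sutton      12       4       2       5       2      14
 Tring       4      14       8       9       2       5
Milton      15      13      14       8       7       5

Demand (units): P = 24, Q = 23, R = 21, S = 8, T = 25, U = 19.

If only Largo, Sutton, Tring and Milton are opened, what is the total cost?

Each retail store is assigned to its cheapest site among the open ones.
{Largo, Sutton, Tring, Milton}: P→Tring 4·24=96, Q→Sutton 4·23=92, R→Sutton 2·21=42, S→Sutton 5·8=40, T→Sutton 2·25=50, U→Tring 5·19=95. Service 415; fixed 99; total 514.

Total cost: 514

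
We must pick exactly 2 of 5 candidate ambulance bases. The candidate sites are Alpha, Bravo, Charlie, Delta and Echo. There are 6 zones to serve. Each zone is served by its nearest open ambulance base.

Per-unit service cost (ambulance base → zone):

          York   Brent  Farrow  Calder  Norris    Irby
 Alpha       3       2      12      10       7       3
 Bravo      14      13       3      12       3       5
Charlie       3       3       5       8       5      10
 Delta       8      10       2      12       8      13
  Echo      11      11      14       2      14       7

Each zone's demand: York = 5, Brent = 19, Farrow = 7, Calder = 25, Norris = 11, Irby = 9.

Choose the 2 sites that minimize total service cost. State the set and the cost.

Choose Charlie and Echo; total service cost 275.

With exactly 2 open, each zone uses its cheapest among the chosen.
{Charlie, Echo}: York→Charlie 3·5=15, Brent→Charlie 3·19=57, Farrow→Charlie 5·7=35, Calder→Echo 2·25=50, Norris→Charlie 5·11=55, Irby→Echo 7·9=63. Service cost 275.
{Alpha, Echo}: service cost 291
{Alpha, Charlie}: service cost 370
Among all 10 size-2 choices, {Charlie, Echo} is lowest.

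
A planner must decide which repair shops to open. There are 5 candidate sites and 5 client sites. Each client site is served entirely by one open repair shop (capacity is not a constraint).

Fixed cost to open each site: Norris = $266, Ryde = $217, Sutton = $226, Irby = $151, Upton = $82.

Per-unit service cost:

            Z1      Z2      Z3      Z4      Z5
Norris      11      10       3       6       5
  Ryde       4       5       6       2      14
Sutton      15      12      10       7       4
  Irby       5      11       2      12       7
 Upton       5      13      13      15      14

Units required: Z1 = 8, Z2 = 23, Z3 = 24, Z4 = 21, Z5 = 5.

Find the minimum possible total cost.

Minimum total cost: 620

For any fixed open set, each client site goes to its cheapest open site; total = fixed + service.
{Ryde}: Z1→Ryde 4·8=32, Z2→Ryde 5·23=115, Z3→Ryde 6·24=144, Z4→Ryde 2·21=42, Z5→Ryde 14·5=70. Service 403; fixed 217; total 620.
{Ryde, Irby}: Z1→Ryde 4·8=32, Z2→Ryde 5·23=115, Z3→Irby 2·24=48, Z4→Ryde 2·21=42, Z5→Irby 7·5=35. Service 272; fixed 368; total 640.
{Ryde, Upton}: Z1→Ryde 4·8=32, Z2→Ryde 5·23=115, Z3→Ryde 6·24=144, Z4→Ryde 2·21=42, Z5→Ryde 14·5=70. Service 403; fixed 299; total 702.
{Norris, Ryde, Sutton, Irby, Upton}: Z1→Ryde 4·8=32, Z2→Ryde 5·23=115, Z3→Irby 2·24=48, Z4→Ryde 2·21=42, Z5→Sutton 4·5=20. Service 257; fixed 942; total 1199.
No other subset beats 620.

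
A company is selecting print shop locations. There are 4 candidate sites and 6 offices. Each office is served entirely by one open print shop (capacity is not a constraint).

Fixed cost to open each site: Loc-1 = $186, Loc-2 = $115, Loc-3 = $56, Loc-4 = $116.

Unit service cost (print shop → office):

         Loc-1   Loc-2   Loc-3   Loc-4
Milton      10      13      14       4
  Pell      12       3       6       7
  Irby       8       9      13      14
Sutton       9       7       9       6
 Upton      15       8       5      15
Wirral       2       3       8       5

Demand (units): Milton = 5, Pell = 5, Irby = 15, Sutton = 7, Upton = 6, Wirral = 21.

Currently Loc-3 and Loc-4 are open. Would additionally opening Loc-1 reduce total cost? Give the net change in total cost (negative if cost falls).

Current service cost with {Loc-3, Loc-4}: 422.
Adding Loc-1: each office re-picks its cheapest; new service cost 284, saving 138.
Extra fixed cost: 186. Net change = 186 − 138 = 48.
(Totals: 594 → 642.)

No — net change +48 (cost rises by 48).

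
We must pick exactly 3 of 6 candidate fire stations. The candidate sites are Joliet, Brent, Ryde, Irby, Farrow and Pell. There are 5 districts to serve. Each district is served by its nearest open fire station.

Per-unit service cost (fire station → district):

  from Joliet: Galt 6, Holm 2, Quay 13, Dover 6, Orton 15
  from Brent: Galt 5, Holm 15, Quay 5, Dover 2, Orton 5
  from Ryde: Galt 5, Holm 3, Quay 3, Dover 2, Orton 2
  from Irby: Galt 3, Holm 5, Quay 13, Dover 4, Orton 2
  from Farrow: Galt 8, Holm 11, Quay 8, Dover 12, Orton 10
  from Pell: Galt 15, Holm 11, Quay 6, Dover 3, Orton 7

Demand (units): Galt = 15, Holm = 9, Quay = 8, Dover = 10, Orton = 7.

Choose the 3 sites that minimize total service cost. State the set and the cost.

With exactly 3 open, each district uses its cheapest among the chosen.
{Joliet, Ryde, Irby}: Galt→Irby 3·15=45, Holm→Joliet 2·9=18, Quay→Ryde 3·8=24, Dover→Ryde 2·10=20, Orton→Ryde 2·7=14. Service cost 121.
{Brent, Ryde, Irby}: service cost 130
{Ryde, Irby, Farrow}: service cost 130
Among all 20 size-3 choices, {Joliet, Ryde, Irby} is lowest.

Choose Joliet, Ryde and Irby; total service cost 121.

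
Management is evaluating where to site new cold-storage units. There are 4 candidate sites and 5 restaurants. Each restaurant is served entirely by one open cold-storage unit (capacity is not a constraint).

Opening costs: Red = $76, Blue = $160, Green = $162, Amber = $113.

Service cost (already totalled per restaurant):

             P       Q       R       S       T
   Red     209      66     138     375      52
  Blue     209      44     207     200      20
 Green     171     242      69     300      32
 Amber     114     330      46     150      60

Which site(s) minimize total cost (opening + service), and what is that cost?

For any fixed open set, each restaurant goes to its cheapest open site; total = fixed + service.
{Red, Amber}: P→Amber 114, Q→Red 66, R→Amber 46, S→Amber 150, T→Red 52. Service 428; fixed 189; total 617.
{Blue, Amber}: service 374 + fixed 273 = 647
{Red, Blue, Amber}: P→Amber 114, Q→Blue 44, R→Amber 46, S→Amber 150, T→Blue 20. Service 374; fixed 349; total 723.
{Red, Blue, Green, Amber}: P→Amber 114, Q→Blue 44, R→Amber 46, S→Amber 150, T→Blue 20. Service 374; fixed 511; total 885.
(All 15 nonempty subsets were checked; Red and Amber is lowest.)

Open Red and Amber; minimum total cost 617.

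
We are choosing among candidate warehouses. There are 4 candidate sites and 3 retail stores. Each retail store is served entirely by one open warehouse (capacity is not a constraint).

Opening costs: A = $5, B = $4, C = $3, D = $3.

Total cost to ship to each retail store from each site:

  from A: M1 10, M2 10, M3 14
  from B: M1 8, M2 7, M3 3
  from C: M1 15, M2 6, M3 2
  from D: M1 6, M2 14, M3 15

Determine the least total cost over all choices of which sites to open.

Minimum total cost: 20

For any fixed open set, each retail store goes to its cheapest open site; total = fixed + service.
{C, D}: M1→D 6, M2→C 6, M3→C 2. Service 14; fixed 6; total 20.
{B}: service 18 + fixed 4 = 22
{B, C}: service 16 + fixed 7 = 23
{A, B, C, D}: M1→D 6, M2→C 6, M3→C 2. Service 14; fixed 15; total 29.
No other subset beats 20.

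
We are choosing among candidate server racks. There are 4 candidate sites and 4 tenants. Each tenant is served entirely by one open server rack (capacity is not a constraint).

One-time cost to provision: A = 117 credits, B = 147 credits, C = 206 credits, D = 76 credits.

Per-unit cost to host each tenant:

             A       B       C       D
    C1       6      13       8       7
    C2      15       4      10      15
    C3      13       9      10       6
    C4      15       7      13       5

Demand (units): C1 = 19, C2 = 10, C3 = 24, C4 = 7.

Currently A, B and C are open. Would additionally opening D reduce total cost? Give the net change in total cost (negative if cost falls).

Yes — net change −10 (cost falls by 10).

Current service cost with {A, B, C}: 419.
Adding D: each tenant re-picks its cheapest; new service cost 333, saving 86.
Extra fixed cost: 76. Net change = 76 − 86 = -10.
(Totals: 889 → 879.)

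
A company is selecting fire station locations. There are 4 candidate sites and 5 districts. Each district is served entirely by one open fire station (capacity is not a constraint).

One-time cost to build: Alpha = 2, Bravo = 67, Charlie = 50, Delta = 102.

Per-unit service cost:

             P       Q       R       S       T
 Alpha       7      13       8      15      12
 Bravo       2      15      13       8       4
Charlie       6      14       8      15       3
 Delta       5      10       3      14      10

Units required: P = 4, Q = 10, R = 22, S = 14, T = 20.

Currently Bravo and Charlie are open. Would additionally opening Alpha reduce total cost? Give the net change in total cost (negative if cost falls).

Current service cost with {Bravo, Charlie}: 496.
Adding Alpha: each district re-picks its cheapest; new service cost 486, saving 10.
Extra fixed cost: 2. Net change = 2 − 10 = -8.
(Totals: 613 → 605.)

Yes — net change −8 (cost falls by 8).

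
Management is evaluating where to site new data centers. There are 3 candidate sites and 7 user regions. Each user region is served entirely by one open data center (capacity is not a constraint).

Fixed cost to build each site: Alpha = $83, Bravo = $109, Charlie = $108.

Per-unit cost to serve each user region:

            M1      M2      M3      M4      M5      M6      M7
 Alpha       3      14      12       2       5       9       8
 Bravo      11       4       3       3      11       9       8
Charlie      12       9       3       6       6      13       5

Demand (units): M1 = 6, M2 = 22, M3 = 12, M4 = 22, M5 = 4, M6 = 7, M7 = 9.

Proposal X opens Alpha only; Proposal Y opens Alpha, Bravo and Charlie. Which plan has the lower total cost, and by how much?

Proposal X: {Alpha}: M1→Alpha 3·6=18, M2→Alpha 14·22=308, M3→Alpha 12·12=144, M4→Alpha 2·22=44, M5→Alpha 5·4=20, M6→Alpha 9·7=63, M7→Alpha 8·9=72. Service 669; fixed 83; total 752.
Proposal Y: {Alpha, Bravo, Charlie}: M1→Alpha 3·6=18, M2→Bravo 4·22=88, M3→Bravo 3·12=36, M4→Alpha 2·22=44, M5→Alpha 5·4=20, M6→Alpha 9·7=63, M7→Charlie 5·9=45. Service 314; fixed 300; total 614.
Difference: |752 − 614| = 138.

Proposal Y is cheaper by 138.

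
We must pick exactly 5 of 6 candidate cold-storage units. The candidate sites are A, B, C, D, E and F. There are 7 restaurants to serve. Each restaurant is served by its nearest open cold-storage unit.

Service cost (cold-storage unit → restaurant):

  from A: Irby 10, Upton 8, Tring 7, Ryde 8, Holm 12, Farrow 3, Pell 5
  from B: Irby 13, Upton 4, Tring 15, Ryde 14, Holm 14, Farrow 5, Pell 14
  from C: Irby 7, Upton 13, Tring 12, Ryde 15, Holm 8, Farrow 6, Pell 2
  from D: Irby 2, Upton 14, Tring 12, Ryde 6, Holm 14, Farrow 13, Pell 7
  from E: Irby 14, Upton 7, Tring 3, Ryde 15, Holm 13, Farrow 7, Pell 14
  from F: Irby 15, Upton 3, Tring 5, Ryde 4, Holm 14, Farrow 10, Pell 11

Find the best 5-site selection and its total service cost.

With exactly 5 open, each restaurant uses its cheapest among the chosen.
{A, C, D, E, F}: Irby→D 2, Upton→F 3, Tring→E 3, Ryde→F 4, Holm→C 8, Farrow→A 3, Pell→C 2. Service cost 25.
{A, B, C, D, F}: service cost 27
{B, C, D, E, F}: service cost 27
Among all 6 size-5 choices, {A, C, D, E, F} is lowest.

Choose A, C, D, E and F; total service cost 25.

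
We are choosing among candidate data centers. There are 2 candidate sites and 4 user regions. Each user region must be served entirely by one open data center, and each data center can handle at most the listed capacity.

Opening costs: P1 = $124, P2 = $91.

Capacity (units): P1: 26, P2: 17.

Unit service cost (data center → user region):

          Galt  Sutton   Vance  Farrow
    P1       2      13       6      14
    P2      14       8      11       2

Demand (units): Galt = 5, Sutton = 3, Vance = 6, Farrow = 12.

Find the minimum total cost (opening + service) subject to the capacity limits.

Minimum total cost: 309

Open {P1, P2}: Galt→P1 2·5=10, Sutton→P2 8·3=24, Vance→P1 6·6=36, Farrow→P2 2·12=24.
Loads: P1 carries 11/26, P2 carries 15/17. Service 94; fixed 215; total 309.
Next best feasible plan costs 324.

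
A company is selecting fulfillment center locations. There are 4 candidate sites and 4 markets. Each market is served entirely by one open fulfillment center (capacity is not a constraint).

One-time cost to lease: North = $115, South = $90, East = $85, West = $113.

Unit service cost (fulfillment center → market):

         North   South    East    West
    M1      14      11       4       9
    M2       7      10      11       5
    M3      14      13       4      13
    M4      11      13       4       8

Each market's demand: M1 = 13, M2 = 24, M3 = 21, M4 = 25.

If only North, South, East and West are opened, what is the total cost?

Each market is assigned to its cheapest site among the open ones.
{North, South, East, West}: M1→East 4·13=52, M2→West 5·24=120, M3→East 4·21=84, M4→East 4·25=100. Service 356; fixed 403; total 759.

Total cost: 759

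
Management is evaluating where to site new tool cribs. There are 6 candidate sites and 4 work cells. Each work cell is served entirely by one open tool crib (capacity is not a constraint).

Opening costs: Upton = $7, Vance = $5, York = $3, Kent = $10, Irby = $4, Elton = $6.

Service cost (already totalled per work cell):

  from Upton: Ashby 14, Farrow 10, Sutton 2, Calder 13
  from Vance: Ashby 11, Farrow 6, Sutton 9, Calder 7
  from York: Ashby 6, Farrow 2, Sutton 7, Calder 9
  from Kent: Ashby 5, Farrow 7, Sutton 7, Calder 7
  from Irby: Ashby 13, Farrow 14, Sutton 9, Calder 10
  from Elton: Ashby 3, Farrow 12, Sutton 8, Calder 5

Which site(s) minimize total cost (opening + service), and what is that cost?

For any fixed open set, each work cell goes to its cheapest open site; total = fixed + service.
{York, Elton}: Ashby→Elton 3, Farrow→York 2, Sutton→York 7, Calder→Elton 5. Service 17; fixed 9; total 26.
{York}: service 24 + fixed 3 = 27
{Upton, York, Elton}: service 12 + fixed 16 = 28
{Upton, Vance, York, Kent, Irby, Elton}: service 12 + fixed 35 = 47
No other subset beats 26.

Open York and Elton; minimum total cost 26.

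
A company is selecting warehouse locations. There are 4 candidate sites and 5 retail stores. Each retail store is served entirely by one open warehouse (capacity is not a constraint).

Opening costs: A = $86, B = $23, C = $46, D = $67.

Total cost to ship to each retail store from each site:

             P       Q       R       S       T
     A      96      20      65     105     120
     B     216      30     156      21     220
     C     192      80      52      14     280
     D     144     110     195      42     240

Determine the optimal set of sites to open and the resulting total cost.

Open A and B; minimum total cost 431.

For any fixed open set, each retail store goes to its cheapest open site; total = fixed + service.
{A, B}: P→A 96, Q→A 20, R→A 65, S→B 21, T→A 120. Service 322; fixed 109; total 431.
{A, C}: P→A 96, Q→A 20, R→C 52, S→C 14, T→A 120. Service 302; fixed 132; total 434.
{A, B, C}: service 302 + fixed 155 = 457
{A, B, C, D}: P→A 96, Q→A 20, R→C 52, S→C 14, T→A 120. Service 302; fixed 222; total 524.
(All 15 nonempty subsets were checked; A and B is lowest.)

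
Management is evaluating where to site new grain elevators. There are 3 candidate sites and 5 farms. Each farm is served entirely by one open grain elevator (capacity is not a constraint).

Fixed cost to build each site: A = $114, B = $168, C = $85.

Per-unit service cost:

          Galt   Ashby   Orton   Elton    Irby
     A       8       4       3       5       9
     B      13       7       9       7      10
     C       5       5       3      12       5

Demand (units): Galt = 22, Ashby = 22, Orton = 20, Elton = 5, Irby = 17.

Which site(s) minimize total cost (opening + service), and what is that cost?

Open C only; minimum total cost 510.

For any fixed open set, each farm goes to its cheapest open site; total = fixed + service.
{C}: Galt→C 5·22=110, Ashby→C 5·22=110, Orton→C 3·20=60, Elton→C 12·5=60, Irby→C 5·17=85. Service 425; fixed 85; total 510.
{A, C}: Galt→C 5·22=110, Ashby→A 4·22=88, Orton→A 3·20=60, Elton→A 5·5=25, Irby→C 5·17=85. Service 368; fixed 199; total 567.
{A}: service 502 + fixed 114 = 616
{A, B, C}: Galt→C 5·22=110, Ashby→A 4·22=88, Orton→A 3·20=60, Elton→A 5·5=25, Irby→C 5·17=85. Service 368; fixed 367; total 735.
No other subset beats 510.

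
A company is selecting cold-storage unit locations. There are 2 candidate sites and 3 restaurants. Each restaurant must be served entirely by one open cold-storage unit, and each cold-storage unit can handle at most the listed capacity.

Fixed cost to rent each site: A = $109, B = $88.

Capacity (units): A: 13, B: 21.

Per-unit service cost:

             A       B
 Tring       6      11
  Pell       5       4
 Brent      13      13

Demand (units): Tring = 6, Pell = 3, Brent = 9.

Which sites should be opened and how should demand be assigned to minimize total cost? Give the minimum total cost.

Minimum total cost: 283

Open {B}: Tring→B 11·6=66, Pell→B 4·3=12, Brent→B 13·9=117.
Loads: B carries 18/21. Service 195; fixed 88; total 283.
Next best feasible plan costs 362.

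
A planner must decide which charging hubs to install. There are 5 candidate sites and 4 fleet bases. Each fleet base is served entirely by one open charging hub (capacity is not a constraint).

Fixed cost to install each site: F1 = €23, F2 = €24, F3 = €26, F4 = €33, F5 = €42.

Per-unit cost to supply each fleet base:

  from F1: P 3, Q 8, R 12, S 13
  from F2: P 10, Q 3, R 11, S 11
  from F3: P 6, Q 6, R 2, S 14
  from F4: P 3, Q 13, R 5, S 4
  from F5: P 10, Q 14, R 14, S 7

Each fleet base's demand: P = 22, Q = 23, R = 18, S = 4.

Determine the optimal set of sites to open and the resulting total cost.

Open F2, F3 and F4; minimum total cost 270.

For any fixed open set, each fleet base goes to its cheapest open site; total = fixed + service.
{F2, F3, F4}: P→F4 3·22=66, Q→F2 3·23=69, R→F3 2·18=36, S→F4 4·4=16. Service 187; fixed 83; total 270.
{F1, F2, F3}: service 215 + fixed 73 = 288
{F1, F2, F3, F4}: service 187 + fixed 106 = 293
{F1, F2, F3, F4, F5}: P→F1 3·22=66, Q→F2 3·23=69, R→F3 2·18=36, S→F4 4·4=16. Service 187; fixed 148; total 335.
No other subset beats 270.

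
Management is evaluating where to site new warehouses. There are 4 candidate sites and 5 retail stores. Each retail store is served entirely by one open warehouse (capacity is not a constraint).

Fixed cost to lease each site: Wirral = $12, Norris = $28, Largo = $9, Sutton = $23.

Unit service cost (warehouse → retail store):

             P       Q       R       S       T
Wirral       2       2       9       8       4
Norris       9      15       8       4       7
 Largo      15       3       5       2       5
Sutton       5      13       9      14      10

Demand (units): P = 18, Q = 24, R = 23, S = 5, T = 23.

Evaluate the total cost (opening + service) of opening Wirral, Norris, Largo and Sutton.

Each retail store is assigned to its cheapest site among the open ones.
{Wirral, Norris, Largo, Sutton}: P→Wirral 2·18=36, Q→Wirral 2·24=48, R→Largo 5·23=115, S→Largo 2·5=10, T→Wirral 4·23=92. Service 301; fixed 72; total 373.

Total cost: 373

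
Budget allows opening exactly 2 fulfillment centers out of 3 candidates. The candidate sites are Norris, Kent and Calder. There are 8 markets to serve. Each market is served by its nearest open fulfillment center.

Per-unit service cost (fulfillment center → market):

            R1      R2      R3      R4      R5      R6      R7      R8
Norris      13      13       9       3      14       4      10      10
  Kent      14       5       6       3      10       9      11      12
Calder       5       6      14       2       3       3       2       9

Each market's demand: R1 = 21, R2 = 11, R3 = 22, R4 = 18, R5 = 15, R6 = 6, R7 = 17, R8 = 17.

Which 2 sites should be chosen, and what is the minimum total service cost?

With exactly 2 open, each market uses its cheapest among the chosen.
{Kent, Calder}: R1→Calder 5·21=105, R2→Kent 5·11=55, R3→Kent 6·22=132, R4→Calder 2·18=36, R5→Calder 3·15=45, R6→Calder 3·6=18, R7→Calder 2·17=34, R8→Calder 9·17=153. Service cost 578.
{Norris, Calder}: service cost 655
{Norris, Kent}: service cost 1028
Among all 3 size-2 choices, {Kent, Calder} is lowest.

Choose Kent and Calder; total service cost 578.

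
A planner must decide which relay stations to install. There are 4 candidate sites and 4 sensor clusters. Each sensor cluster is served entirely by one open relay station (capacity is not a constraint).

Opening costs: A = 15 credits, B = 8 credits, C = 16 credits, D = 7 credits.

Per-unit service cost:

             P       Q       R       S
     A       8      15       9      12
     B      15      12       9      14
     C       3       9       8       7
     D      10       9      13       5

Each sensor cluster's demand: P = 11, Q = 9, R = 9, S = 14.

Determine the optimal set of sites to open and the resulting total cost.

For any fixed open set, each sensor cluster goes to its cheapest open site; total = fixed + service.
{C, D}: P→C 3·11=33, Q→C 9·9=81, R→C 8·9=72, S→D 5·14=70. Service 256; fixed 23; total 279.
{B, C, D}: P→C 3·11=33, Q→C 9·9=81, R→C 8·9=72, S→D 5·14=70. Service 256; fixed 31; total 287.
{A, C, D}: service 256 + fixed 38 = 294
{A, B, C, D}: P→C 3·11=33, Q→C 9·9=81, R→C 8·9=72, S→D 5·14=70. Service 256; fixed 46; total 302.
No other subset beats 279.

Open C and D; minimum total cost 279.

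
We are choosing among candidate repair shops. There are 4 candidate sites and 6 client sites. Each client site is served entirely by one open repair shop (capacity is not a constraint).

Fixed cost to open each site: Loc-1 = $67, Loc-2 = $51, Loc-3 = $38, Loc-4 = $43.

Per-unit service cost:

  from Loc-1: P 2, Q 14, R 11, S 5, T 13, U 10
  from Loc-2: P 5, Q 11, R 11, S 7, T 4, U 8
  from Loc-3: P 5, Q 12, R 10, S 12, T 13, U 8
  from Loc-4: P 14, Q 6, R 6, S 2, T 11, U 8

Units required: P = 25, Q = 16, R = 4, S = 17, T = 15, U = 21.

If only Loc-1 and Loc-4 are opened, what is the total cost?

Each client site is assigned to its cheapest site among the open ones.
{Loc-1, Loc-4}: P→Loc-1 2·25=50, Q→Loc-4 6·16=96, R→Loc-4 6·4=24, S→Loc-4 2·17=34, T→Loc-4 11·15=165, U→Loc-4 8·21=168. Service 537; fixed 110; total 647.

Total cost: 647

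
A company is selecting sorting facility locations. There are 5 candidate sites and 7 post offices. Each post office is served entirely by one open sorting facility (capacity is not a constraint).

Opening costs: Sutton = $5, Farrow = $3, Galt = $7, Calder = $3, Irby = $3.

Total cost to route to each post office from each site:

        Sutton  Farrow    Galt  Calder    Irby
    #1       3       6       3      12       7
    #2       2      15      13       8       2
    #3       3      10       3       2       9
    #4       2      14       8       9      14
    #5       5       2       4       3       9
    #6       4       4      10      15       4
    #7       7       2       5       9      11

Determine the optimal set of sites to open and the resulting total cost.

For any fixed open set, each post office goes to its cheapest open site; total = fixed + service.
{Sutton, Farrow}: #1→Sutton 3, #2→Sutton 2, #3→Sutton 3, #4→Sutton 2, #5→Farrow 2, #6→Sutton 4, #7→Farrow 2. Service 18; fixed 8; total 26.
{Sutton, Farrow, Calder}: #1→Sutton 3, #2→Sutton 2, #3→Calder 2, #4→Sutton 2, #5→Farrow 2, #6→Sutton 4, #7→Farrow 2. Service 17; fixed 11; total 28.
{Sutton, Farrow, Irby}: service 18 + fixed 11 = 29
{Sutton, Farrow, Galt, Calder, Irby}: #1→Sutton 3, #2→Sutton 2, #3→Calder 2, #4→Sutton 2, #5→Farrow 2, #6→Sutton 4, #7→Farrow 2. Service 17; fixed 21; total 38.
No other subset beats 26.

Open Sutton and Farrow; minimum total cost 26.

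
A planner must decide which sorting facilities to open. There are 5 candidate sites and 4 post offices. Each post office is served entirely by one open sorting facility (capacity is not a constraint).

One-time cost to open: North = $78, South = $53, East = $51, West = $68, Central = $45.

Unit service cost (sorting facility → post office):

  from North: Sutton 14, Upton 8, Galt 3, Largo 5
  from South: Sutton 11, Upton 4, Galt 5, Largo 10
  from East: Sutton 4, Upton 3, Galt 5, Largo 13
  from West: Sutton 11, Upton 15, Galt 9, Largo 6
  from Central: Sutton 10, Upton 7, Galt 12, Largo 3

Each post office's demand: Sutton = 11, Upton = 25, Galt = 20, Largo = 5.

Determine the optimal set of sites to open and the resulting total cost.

For any fixed open set, each post office goes to its cheapest open site; total = fixed + service.
{East, Central}: Sutton→East 4·11=44, Upton→East 3·25=75, Galt→East 5·20=100, Largo→Central 3·5=15. Service 234; fixed 96; total 330.
{North, East}: service 204 + fixed 129 = 333
{East}: Sutton→East 4·11=44, Upton→East 3·25=75, Galt→East 5·20=100, Largo→East 13·5=65. Service 284; fixed 51; total 335.
{North, South, East, West, Central}: Sutton→East 4·11=44, Upton→East 3·25=75, Galt→North 3·20=60, Largo→Central 3·5=15. Service 194; fixed 295; total 489.
No other subset beats 330.

Open East and Central; minimum total cost 330.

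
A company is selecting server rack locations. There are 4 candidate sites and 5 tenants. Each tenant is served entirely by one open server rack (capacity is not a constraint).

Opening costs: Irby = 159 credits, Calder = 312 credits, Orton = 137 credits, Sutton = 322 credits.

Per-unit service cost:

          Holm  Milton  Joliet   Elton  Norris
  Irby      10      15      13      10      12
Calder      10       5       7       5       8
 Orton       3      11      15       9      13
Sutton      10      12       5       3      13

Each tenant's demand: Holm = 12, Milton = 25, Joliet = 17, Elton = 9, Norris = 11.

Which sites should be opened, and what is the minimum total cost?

For any fixed open set, each tenant goes to its cheapest open site; total = fixed + service.
{Calder}: Holm→Calder 10·12=120, Milton→Calder 5·25=125, Joliet→Calder 7·17=119, Elton→Calder 5·9=45, Norris→Calder 8·11=88. Service 497; fixed 312; total 809.
{Calder, Orton}: service 413 + fixed 449 = 862
{Orton}: service 790 + fixed 137 = 927
{Irby, Calder, Orton, Sutton}: service 361 + fixed 930 = 1291
(All 15 nonempty subsets were checked; Calder only is lowest.)

Open Calder only; minimum total cost 809.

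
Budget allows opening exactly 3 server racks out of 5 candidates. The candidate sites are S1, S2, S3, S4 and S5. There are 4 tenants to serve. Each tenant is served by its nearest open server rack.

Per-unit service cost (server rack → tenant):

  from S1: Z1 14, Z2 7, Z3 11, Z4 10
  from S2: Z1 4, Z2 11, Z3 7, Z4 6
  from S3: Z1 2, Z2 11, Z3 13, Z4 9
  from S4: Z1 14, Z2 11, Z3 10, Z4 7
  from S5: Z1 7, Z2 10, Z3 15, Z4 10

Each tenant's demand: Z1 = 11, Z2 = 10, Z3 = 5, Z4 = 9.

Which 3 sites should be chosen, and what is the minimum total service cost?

With exactly 3 open, each tenant uses its cheapest among the chosen.
{S1, S2, S3}: Z1→S3 2·11=22, Z2→S1 7·10=70, Z3→S2 7·5=35, Z4→S2 6·9=54. Service cost 181.
{S1, S2, S4}: service cost 203
{S1, S2, S5}: service cost 203
Among all 10 size-3 choices, {S1, S2, S3} is lowest.

Choose S1, S2 and S3; total service cost 181.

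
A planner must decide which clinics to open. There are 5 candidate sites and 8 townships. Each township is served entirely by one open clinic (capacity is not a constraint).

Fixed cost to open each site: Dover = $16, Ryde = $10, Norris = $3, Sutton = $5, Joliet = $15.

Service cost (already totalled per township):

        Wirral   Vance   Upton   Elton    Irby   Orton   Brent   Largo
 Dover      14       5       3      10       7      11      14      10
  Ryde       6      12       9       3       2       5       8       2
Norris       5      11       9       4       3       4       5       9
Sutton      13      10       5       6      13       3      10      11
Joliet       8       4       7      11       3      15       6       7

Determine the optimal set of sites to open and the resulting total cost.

For any fixed open set, each township goes to its cheapest open site; total = fixed + service.
{Norris, Sutton}: Wirral→Norris 5, Vance→Sutton 10, Upton→Sutton 5, Elton→Norris 4, Irby→Norris 3, Orton→Sutton 3, Brent→Norris 5, Largo→Norris 9. Service 44; fixed 8; total 52.
{Ryde, Norris, Sutton}: service 35 + fixed 18 = 53
{Norris}: Wirral→Norris 5, Vance→Norris 11, Upton→Norris 9, Elton→Norris 4, Irby→Norris 3, Orton→Norris 4, Brent→Norris 5, Largo→Norris 9. Service 50; fixed 3; total 53.
{Dover, Ryde, Norris, Sutton, Joliet}: service 27 + fixed 49 = 76
No other subset beats 52.

Open Norris and Sutton; minimum total cost 52.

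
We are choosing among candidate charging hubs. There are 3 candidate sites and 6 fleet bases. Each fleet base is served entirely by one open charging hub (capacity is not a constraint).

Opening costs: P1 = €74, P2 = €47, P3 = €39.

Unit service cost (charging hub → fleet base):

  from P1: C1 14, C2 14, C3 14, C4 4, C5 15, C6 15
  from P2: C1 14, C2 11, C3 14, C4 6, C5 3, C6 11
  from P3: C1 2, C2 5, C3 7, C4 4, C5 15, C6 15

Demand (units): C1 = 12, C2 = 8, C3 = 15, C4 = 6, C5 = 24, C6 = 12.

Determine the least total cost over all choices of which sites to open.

For any fixed open set, each fleet base goes to its cheapest open site; total = fixed + service.
{P2, P3}: C1→P3 2·12=24, C2→P3 5·8=40, C3→P3 7·15=105, C4→P3 4·6=24, C5→P2 3·24=72, C6→P2 11·12=132. Service 397; fixed 86; total 483.
{P1, P2, P3}: C1→P3 2·12=24, C2→P3 5·8=40, C3→P3 7·15=105, C4→P1 4·6=24, C5→P2 3·24=72, C6→P2 11·12=132. Service 397; fixed 160; total 557.
{P2}: service 706 + fixed 47 = 753
{P3}: C1→P3 2·12=24, C2→P3 5·8=40, C3→P3 7·15=105, C4→P3 4·6=24, C5→P3 15·24=360, C6→P3 15·12=180. Service 733; fixed 39; total 772.
No other subset beats 483.

Minimum total cost: 483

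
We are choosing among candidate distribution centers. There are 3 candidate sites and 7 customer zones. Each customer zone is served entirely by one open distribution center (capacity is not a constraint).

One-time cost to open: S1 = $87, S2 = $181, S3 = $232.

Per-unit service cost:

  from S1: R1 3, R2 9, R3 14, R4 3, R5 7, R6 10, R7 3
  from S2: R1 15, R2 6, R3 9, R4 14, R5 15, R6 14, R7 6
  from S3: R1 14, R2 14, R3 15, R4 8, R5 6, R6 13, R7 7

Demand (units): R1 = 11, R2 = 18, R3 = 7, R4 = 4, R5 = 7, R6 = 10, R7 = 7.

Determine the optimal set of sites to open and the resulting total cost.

Open S1 only; minimum total cost 562.

For any fixed open set, each customer zone goes to its cheapest open site; total = fixed + service.
{S1}: R1→S1 3·11=33, R2→S1 9·18=162, R3→S1 14·7=98, R4→S1 3·4=12, R5→S1 7·7=49, R6→S1 10·10=100, R7→S1 3·7=21. Service 475; fixed 87; total 562.
{S1, S2}: service 386 + fixed 268 = 654
{S1, S3}: service 468 + fixed 319 = 787
{S1, S2, S3}: service 379 + fixed 500 = 879
No other subset beats 562.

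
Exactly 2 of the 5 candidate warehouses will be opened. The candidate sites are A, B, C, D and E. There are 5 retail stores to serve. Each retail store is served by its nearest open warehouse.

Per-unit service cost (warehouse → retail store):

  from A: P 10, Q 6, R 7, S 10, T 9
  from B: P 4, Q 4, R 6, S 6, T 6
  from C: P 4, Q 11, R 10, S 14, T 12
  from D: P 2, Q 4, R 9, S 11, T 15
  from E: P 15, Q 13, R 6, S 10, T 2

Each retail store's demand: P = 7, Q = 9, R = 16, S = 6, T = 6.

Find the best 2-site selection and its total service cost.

With exactly 2 open, each retail store uses its cheapest among the chosen.
{B, E}: P→B 4·7=28, Q→B 4·9=36, R→B 6·16=96, S→B 6·6=36, T→E 2·6=12. Service cost 208.
{B, D}: service cost 218
{D, E}: service cost 218
Among all 10 size-2 choices, {B, E} is lowest.

Choose B and E; total service cost 208.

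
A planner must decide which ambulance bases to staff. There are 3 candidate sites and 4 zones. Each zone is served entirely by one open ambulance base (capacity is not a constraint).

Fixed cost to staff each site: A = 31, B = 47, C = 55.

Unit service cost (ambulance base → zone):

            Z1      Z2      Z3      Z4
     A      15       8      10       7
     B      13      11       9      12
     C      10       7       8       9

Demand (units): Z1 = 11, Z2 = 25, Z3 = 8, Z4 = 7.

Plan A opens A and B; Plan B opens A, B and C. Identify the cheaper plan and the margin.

Plan A: {A, B}: Z1→B 13·11=143, Z2→A 8·25=200, Z3→B 9·8=72, Z4→A 7·7=49. Service 464; fixed 78; total 542.
Plan B: {A, B, C}: Z1→C 10·11=110, Z2→C 7·25=175, Z3→C 8·8=64, Z4→A 7·7=49. Service 398; fixed 133; total 531.
Difference: |542 − 531| = 11.

Plan B is cheaper by 11.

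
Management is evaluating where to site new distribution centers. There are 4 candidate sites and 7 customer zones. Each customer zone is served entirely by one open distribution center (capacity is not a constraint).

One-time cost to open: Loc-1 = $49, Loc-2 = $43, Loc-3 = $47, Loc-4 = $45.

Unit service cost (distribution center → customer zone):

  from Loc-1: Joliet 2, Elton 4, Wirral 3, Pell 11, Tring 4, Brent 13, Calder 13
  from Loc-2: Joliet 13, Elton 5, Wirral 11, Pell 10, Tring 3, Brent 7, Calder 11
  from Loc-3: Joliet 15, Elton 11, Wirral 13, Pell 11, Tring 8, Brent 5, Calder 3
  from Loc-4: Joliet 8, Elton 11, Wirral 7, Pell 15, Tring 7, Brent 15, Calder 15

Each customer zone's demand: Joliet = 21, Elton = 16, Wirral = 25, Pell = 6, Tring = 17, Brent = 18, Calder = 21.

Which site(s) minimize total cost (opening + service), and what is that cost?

Open Loc-1 and Loc-3; minimum total cost 564.

For any fixed open set, each customer zone goes to its cheapest open site; total = fixed + service.
{Loc-1, Loc-3}: Joliet→Loc-1 2·21=42, Elton→Loc-1 4·16=64, Wirral→Loc-1 3·25=75, Pell→Loc-1 11·6=66, Tring→Loc-1 4·17=68, Brent→Loc-3 5·18=90, Calder→Loc-3 3·21=63. Service 468; fixed 96; total 564.
{Loc-1, Loc-2, Loc-3}: Joliet→Loc-1 2·21=42, Elton→Loc-1 4·16=64, Wirral→Loc-1 3·25=75, Pell→Loc-2 10·6=60, Tring→Loc-2 3·17=51, Brent→Loc-3 5·18=90, Calder→Loc-3 3·21=63. Service 445; fixed 139; total 584.
{Loc-1, Loc-3, Loc-4}: Joliet→Loc-1 2·21=42, Elton→Loc-1 4·16=64, Wirral→Loc-1 3·25=75, Pell→Loc-1 11·6=66, Tring→Loc-1 4·17=68, Brent→Loc-3 5·18=90, Calder→Loc-3 3·21=63. Service 468; fixed 141; total 609.
{Loc-1, Loc-2, Loc-3, Loc-4}: service 445 + fixed 184 = 629
No other subset beats 564.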